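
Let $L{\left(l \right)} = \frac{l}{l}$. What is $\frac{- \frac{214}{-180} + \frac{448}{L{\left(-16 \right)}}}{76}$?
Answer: $\frac{40427}{6840} \approx 5.9104$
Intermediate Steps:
$L{\left(l \right)} = 1$
$\frac{- \frac{214}{-180} + \frac{448}{L{\left(-16 \right)}}}{76} = \frac{- \frac{214}{-180} + \frac{448}{1}}{76} = \left(\left(-214\right) \left(- \frac{1}{180}\right) + 448 \cdot 1\right) \frac{1}{76} = \left(\frac{107}{90} + 448\right) \frac{1}{76} = \frac{40427}{90} \cdot \frac{1}{76} = \frac{40427}{6840}$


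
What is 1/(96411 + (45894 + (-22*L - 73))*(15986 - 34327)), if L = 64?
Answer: -1/814482422 ≈ -1.2278e-9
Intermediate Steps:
1/(96411 + (45894 + (-22*L - 73))*(15986 - 34327)) = 1/(96411 + (45894 + (-22*64 - 73))*(15986 - 34327)) = 1/(96411 + (45894 + (-1408 - 73))*(-18341)) = 1/(96411 + (45894 - 1481)*(-18341)) = 1/(96411 + 44413*(-18341)) = 1/(96411 - 814578833) = 1/(-814482422) = -1/814482422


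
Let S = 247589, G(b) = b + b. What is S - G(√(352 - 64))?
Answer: 247589 - 24*√2 ≈ 2.4756e+5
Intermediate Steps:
G(b) = 2*b
S - G(√(352 - 64)) = 247589 - 2*√(352 - 64) = 247589 - 2*√288 = 247589 - 2*12*√2 = 247589 - 24*√2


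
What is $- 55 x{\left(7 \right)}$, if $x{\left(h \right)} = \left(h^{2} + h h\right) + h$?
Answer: $-5775$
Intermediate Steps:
$x{\left(h \right)} = h + 2 h^{2}$ ($x{\left(h \right)} = \left(h^{2} + h^{2}\right) + h = 2 h^{2} + h = h + 2 h^{2}$)
$- 55 x{\left(7 \right)} = - 55 \cdot 7 \left(1 + 2 \cdot 7\right) = - 55 \cdot 7 \left(1 + 14\right) = - 55 \cdot 7 \cdot 15 = \left(-55\right) 105 = -5775$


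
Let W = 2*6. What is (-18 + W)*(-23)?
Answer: 138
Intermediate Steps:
W = 12
(-18 + W)*(-23) = (-18 + 12)*(-23) = -6*(-23) = 138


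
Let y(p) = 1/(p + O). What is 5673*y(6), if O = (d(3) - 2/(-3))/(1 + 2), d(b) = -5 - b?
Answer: 51057/32 ≈ 1595.5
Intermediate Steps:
O = -22/9 (O = ((-5 - 1*3) - 2/(-3))/(1 + 2) = ((-5 - 3) - 2*(-⅓))/3 = (-8 + ⅔)*(⅓) = -22/3*⅓ = -22/9 ≈ -2.4444)
y(p) = 1/(-22/9 + p) (y(p) = 1/(p - 22/9) = 1/(-22/9 + p))
5673*y(6) = 5673*(9/(-22 + 9*6)) = 5673*(9/(-22 + 54)) = 5673*(9/32) = 51057/32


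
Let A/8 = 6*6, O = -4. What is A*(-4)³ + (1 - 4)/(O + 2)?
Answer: -36861/2 ≈ -18431.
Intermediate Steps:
A = 288 (A = 8*(6*6) = 8*36 = 288)
A*(-4)³ + (1 - 4)/(O + 2) = 288*(-4)³ + (1 - 4)/(-4 + 2) = 288*(-64) - 3/(-2) = -18432 - 3*(-½) = -18432 + 3/2 = -36861/2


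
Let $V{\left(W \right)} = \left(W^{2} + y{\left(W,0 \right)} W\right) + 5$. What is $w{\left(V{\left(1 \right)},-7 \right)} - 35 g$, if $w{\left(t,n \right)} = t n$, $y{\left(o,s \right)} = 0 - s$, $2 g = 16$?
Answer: $-322$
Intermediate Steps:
$g = 8$ ($g = \frac{1}{2} \cdot 16 = 8$)
$y{\left(o,s \right)} = - s$
$V{\left(W \right)} = 5 + W^{2}$ ($V{\left(W \right)} = \left(W^{2} + \left(-1\right) 0 W\right) + 5 = \left(W^{2} + 0 W\right) + 5 = \left(W^{2} + 0\right) + 5 = W^{2} + 5 = 5 + W^{2}$)
$w{\left(t,n \right)} = n t$
$w{\left(V{\left(1 \right)},-7 \right)} - 35 g = - 7 \left(5 + 1^{2}\right) - 280 = - 7 \left(5 + 1\right) - 280 = \left(-7\right) 6 - 280 = -42 - 280 = -322$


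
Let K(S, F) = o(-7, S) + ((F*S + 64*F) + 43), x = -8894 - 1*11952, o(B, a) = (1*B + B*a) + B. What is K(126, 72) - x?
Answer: 33673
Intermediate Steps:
o(B, a) = 2*B + B*a (o(B, a) = (B + B*a) + B = 2*B + B*a)
x = -20846 (x = -8894 - 11952 = -20846)
K(S, F) = 29 - 7*S + 64*F + F*S (K(S, F) = -7*(2 + S) + ((F*S + 64*F) + 43) = (-14 - 7*S) + ((64*F + F*S) + 43) = (-14 - 7*S) + (43 + 64*F + F*S) = 29 - 7*S + 64*F + F*S)
K(126, 72) - x = (29 - 7*126 + 64*72 + 72*126) - 1*(-20846) = (29 - 882 + 4608 + 9072) + 20846 = 12827 + 20846 = 33673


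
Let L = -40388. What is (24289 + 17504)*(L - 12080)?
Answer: -2192795124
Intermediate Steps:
(24289 + 17504)*(L - 12080) = (24289 + 17504)*(-40388 - 12080) = 41793*(-52468) = -2192795124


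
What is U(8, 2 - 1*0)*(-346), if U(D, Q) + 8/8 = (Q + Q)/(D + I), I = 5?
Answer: 3114/13 ≈ 239.54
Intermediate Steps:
U(D, Q) = -1 + 2*Q/(5 + D) (U(D, Q) = -1 + (Q + Q)/(D + 5) = -1 + (2*Q)/(5 + D) = -1 + 2*Q/(5 + D))
U(8, 2 - 1*0)*(-346) = ((-5 - 1*8 + 2*(2 - 1*0))/(5 + 8))*(-346) = ((-5 - 8 + 2*(2 + 0))/13)*(-346) = ((-5 - 8 + 2*2)/13)*(-346) = ((-5 - 8 + 4)/13)*(-346) = ((1/13)*(-9))*(-346) = -9/13*(-346) = 3114/13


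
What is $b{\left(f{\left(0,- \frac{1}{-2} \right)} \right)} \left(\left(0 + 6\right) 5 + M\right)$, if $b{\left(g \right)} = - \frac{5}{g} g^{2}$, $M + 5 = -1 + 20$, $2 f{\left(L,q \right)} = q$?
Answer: $-55$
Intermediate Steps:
$f{\left(L,q \right)} = \frac{q}{2}$
$M = 14$ ($M = -5 + \left(-1 + 20\right) = -5 + 19 = 14$)
$b{\left(g \right)} = - 5 g$
$b{\left(f{\left(0,- \frac{1}{-2} \right)} \right)} \left(\left(0 + 6\right) 5 + M\right) = - 5 \frac{\left(-1\right) \frac{1}{-2}}{2} \left(\left(0 + 6\right) 5 + 14\right) = - 5 \frac{\left(-1\right) \left(- \frac{1}{2}\right)}{2} \left(6 \cdot 5 + 14\right) = - 5 \cdot \frac{1}{2} \cdot \frac{1}{2} \left(30 + 14\right) = \left(-5\right) \frac{1}{4} \cdot 44 = \left(- \frac{5}{4}\right) 44 = -55$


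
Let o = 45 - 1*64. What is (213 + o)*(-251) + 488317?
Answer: 439623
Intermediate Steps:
o = -19 (o = 45 - 64 = -19)
(213 + o)*(-251) + 488317 = (213 - 19)*(-251) + 488317 = 194*(-251) + 488317 = -48694 + 488317 = 439623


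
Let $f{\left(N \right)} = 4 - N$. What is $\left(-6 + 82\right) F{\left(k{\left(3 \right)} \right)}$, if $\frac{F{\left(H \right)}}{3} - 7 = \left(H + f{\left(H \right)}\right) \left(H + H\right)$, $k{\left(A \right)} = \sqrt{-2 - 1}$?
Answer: $1596 + 1824 i \sqrt{3} \approx 1596.0 + 3159.3 i$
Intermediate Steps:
$k{\left(A \right)} = i \sqrt{3}$ ($k{\left(A \right)} = \sqrt{-3} = i \sqrt{3}$)
$F{\left(H \right)} = 21 + 24 H$ ($F{\left(H \right)} = 21 + 3 \left(H - \left(-4 + H\right)\right) \left(H + H\right) = 21 + 3 \cdot 4 \cdot 2 H = 21 + 3 \cdot 8 H = 21 + 24 H$)
$\left(-6 + 82\right) F{\left(k{\left(3 \right)} \right)} = \left(-6 + 82\right) \left(21 + 24 i \sqrt{3}\right) = 76 \left(21 + 24 i \sqrt{3}\right) = 1596 + 1824 i \sqrt{3}$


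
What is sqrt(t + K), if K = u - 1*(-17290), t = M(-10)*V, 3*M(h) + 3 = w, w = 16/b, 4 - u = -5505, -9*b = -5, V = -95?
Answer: sqrt(21982) ≈ 148.26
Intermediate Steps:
b = 5/9 (b = -1/9*(-5) = 5/9 ≈ 0.55556)
u = 5509 (u = 4 - 1*(-5505) = 4 + 5505 = 5509)
w = 144/5 (w = 16/(5/9) = 16*(9/5) = 144/5 ≈ 28.800)
M(h) = 43/5 (M(h) = -1 + (1/3)*(144/5) = -1 + 48/5 = 43/5)
t = -817 (t = (43/5)*(-95) = -817)
K = 22799 (K = 5509 - 1*(-17290) = 5509 + 17290 = 22799)
sqrt(t + K) = sqrt(-817 + 22799) = sqrt(21982)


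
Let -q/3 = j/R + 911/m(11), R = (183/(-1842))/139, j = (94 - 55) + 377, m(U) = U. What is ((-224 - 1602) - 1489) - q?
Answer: -1173687540/671 ≈ -1.7492e+6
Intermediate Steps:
j = 416 (j = 39 + 377 = 416)
R = -61/85346 (R = (183*(-1/1842))*(1/139) = -61/614*1/139 = -61/85346 ≈ -0.00071474)
q = 1171463175/671 (q = -3*(416/(-61/85346) + 911/11) = -3*(416*(-85346/61) + 911*(1/11)) = -3*(-35503936/61 + 911/11) = -3*(-390487725/671) = 1171463175/671 ≈ 1.7458e+6)
((-224 - 1602) - 1489) - q = ((-224 - 1602) - 1489) - 1*1171463175/671 = (-1826 - 1489) - 1171463175/671 = -3315 - 1171463175/671 = -1173687540/671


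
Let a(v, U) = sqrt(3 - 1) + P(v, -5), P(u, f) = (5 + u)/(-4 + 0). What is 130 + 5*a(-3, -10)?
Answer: 255/2 + 5*sqrt(2) ≈ 134.57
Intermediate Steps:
P(u, f) = -5/4 - u/4 (P(u, f) = (5 + u)/(-4) = (5 + u)*(-1/4) = -5/4 - u/4)
a(v, U) = -5/4 + sqrt(2) - v/4 (a(v, U) = sqrt(3 - 1) + (-5/4 - v/4) = sqrt(2) + (-5/4 - v/4) = -5/4 + sqrt(2) - v/4)
130 + 5*a(-3, -10) = 130 + 5*(-5/4 + sqrt(2) - 1/4*(-3)) = 130 + 5*(-5/4 + sqrt(2) + 3/4) = 130 + 5*(-1/2 + sqrt(2)) = 130 + (-5/2 + 5*sqrt(2)) = 255/2 + 5*sqrt(2)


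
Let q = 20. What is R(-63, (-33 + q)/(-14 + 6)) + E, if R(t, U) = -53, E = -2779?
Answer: -2832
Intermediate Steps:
R(-63, (-33 + q)/(-14 + 6)) + E = -53 - 2779 = -2832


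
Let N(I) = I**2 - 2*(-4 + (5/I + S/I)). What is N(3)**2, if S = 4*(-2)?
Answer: 361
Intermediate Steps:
S = -8
N(I) = 8 + I**2 + 6/I (N(I) = I**2 - 2*(-4 + (5/I - 8/I)) = I**2 - 2*(-4 - 3/I) = I**2 + (8 + 6/I) = 8 + I**2 + 6/I)
N(3)**2 = (8 + 3**2 + 6/3)**2 = (8 + 9 + 6*(1/3))**2 = (8 + 9 + 2)**2 = 19**2 = 361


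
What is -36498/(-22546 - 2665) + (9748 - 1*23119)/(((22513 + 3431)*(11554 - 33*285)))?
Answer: 678186613469/468535140472 ≈ 1.4475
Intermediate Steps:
-36498/(-22546 - 2665) + (9748 - 1*23119)/(((22513 + 3431)*(11554 - 33*285))) = -36498/(-25211) + (9748 - 23119)/((25944*(11554 - 9405))) = -36498*(-1/25211) - 13371/(25944*2149) = 36498/25211 - 13371/55753656 = 36498/25211 - 13371*1/55753656 = 36498/25211 - 4457/18584552 = 678186613469/468535140472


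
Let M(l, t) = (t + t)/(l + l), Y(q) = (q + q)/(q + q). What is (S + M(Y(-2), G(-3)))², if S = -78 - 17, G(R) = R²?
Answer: 7396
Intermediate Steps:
Y(q) = 1 (Y(q) = (2*q)/((2*q)) = (2*q)*(1/(2*q)) = 1)
M(l, t) = t/l (M(l, t) = (2*t)/((2*l)) = (2*t)*(1/(2*l)) = t/l)
S = -95
(S + M(Y(-2), G(-3)))² = (-95 + (-3)²/1)² = (-95 + 9*1)² = (-95 + 9)² = (-86)² = 7396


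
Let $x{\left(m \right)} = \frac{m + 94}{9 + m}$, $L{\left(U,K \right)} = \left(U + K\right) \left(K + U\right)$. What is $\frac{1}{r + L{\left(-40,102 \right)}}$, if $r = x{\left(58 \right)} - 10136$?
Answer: $- \frac{67}{421412} \approx -0.00015899$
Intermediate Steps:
$L{\left(U,K \right)} = \left(K + U\right)^{2}$ ($L{\left(U,K \right)} = \left(K + U\right) \left(K + U\right) = \left(K + U\right)^{2}$)
$x{\left(m \right)} = \frac{94 + m}{9 + m}$
$r = - \frac{678960}{67}$ ($r = \frac{94 + 58}{9 + 58} - 10136 = \frac{1}{67} \cdot 152 - 10136 = \frac{152}{67} - 10136 = - \frac{678960}{67} \approx -10134.0$)
$\frac{1}{r + L{\left(-40,102 \right)}} = \frac{1}{- \frac{678960}{67} + \left(102 - 40\right)^{2}} = \frac{1}{- \frac{678960}{67} + 62^{2}} = \frac{1}{- \frac{678960}{67} + 3844} = \frac{1}{- \frac{421412}{67}} = - \frac{67}{421412}$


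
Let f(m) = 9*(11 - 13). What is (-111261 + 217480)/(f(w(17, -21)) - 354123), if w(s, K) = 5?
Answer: -106219/354141 ≈ -0.29993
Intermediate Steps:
f(m) = -18 (f(m) = 9*(-2) = -18)
(-111261 + 217480)/(f(w(17, -21)) - 354123) = (-111261 + 217480)/(-18 - 354123) = 106219/(-354141) = 106219*(-1/354141) = -106219/354141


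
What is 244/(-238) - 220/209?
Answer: -4698/2261 ≈ -2.0778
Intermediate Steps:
244/(-238) - 220/209 = 244*(-1/238) - 220*1/209 = -122/119 - 20/19 = -4698/2261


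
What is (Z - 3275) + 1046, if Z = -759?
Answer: -2988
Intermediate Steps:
(Z - 3275) + 1046 = (-759 - 3275) + 1046 = -4034 + 1046 = -2988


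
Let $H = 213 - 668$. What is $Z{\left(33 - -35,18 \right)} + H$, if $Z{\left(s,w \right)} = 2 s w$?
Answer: $1993$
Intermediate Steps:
$Z{\left(s,w \right)} = 2 s w$
$H = -455$ ($H = 213 - 668 = -455$)
$Z{\left(33 - -35,18 \right)} + H = 2 \left(33 - -35\right) 18 - 455 = 2 \left(33 + 35\right) 18 - 455 = 2 \cdot 68 \cdot 18 - 455 = 2448 - 455 = 1993$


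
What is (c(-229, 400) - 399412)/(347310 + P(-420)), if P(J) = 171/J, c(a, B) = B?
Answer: -18620560/16207781 ≈ -1.1489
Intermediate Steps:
(c(-229, 400) - 399412)/(347310 + P(-420)) = (400 - 399412)/(347310 + 171/(-420)) = -399012/(347310 + 171*(-1/420)) = -399012/(347310 - 57/140) = -399012/48623343/140 = -399012*140/48623343 = -18620560/16207781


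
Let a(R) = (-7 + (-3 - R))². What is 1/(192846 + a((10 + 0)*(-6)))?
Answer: 1/195346 ≈ 5.1191e-6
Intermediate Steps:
a(R) = (-10 - R)²
1/(192846 + a((10 + 0)*(-6))) = 1/(192846 + (10 + (10 + 0)*(-6))²) = 1/(192846 + (10 + 10*(-6))²) = 1/(192846 + (10 - 60)²) = 1/(192846 + (-50)²) = 1/(192846 + 2500) = 1/195346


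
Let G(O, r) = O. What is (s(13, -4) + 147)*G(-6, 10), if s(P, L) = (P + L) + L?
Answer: -912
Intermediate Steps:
s(P, L) = P + 2*L (s(P, L) = (L + P) + L = P + 2*L)
(s(13, -4) + 147)*G(-6, 10) = ((13 + 2*(-4)) + 147)*(-6) = ((13 - 8) + 147)*(-6) = (5 + 147)*(-6) = 152*(-6) = -912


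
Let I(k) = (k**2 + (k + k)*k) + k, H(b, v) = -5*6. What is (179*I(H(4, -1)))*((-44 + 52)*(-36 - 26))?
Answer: -237053280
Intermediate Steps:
H(b, v) = -30
I(k) = k + 3*k**2 (I(k) = (k**2 + (2*k)*k) + k = (k**2 + 2*k**2) + k = 3*k**2 + k = k + 3*k**2)
(179*I(H(4, -1)))*((-44 + 52)*(-36 - 26)) = (179*(-30*(1 + 3*(-30))))*((-44 + 52)*(-36 - 26)) = (179*(-30*(1 - 90)))*(8*(-62)) = (179*(-30*(-89)))*(-496) = (179*2670)*(-496) = 477930*(-496) = -237053280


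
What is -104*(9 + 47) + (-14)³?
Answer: -8568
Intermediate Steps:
-104*(9 + 47) + (-14)³ = -104*56 - 2744 = -5824 - 2744 = -8568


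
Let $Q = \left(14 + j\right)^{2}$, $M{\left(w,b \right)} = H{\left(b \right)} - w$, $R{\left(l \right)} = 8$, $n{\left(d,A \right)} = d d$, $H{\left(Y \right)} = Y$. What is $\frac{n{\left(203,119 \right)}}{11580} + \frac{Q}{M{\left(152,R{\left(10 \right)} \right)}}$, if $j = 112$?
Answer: $- \frac{617743}{5790} \approx -106.69$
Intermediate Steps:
$n{\left(d,A \right)} = d^{2}$
$M{\left(w,b \right)} = b - w$
$Q = 15876$ ($Q = \left(14 + 112\right)^{2} = 126^{2} = 15876$)
$\frac{n{\left(203,119 \right)}}{11580} + \frac{Q}{M{\left(152,R{\left(10 \right)} \right)}} = \frac{203^{2}}{11580} + \frac{15876}{8 - 152} = 41209 \cdot \frac{1}{11580} + \frac{15876}{8 - 152} = \frac{41209}{11580} + \frac{15876}{-144} = \frac{41209}{11580} + 15876 \left(- \frac{1}{144}\right) = \frac{41209}{11580} - \frac{441}{4} = - \frac{617743}{5790}$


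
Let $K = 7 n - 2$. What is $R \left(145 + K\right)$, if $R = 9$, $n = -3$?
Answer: $1098$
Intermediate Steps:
$K = -23$ ($K = 7 \left(-3\right) - 2 = -21 - 2 = -23$)
$R \left(145 + K\right) = 9 \left(145 - 23\right) = 9 \cdot 122 = 1098$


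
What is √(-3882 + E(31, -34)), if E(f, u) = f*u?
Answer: 2*I*√1234 ≈ 70.257*I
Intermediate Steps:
√(-3882 + E(31, -34)) = √(-3882 + 31*(-34)) = √(-3882 - 1054) = √(-4936) = 2*I*√1234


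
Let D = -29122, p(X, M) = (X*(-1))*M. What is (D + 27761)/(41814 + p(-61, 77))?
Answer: -1361/46511 ≈ -0.029262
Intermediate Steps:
p(X, M) = -M*X (p(X, M) = (-X)*M = -M*X)
(D + 27761)/(41814 + p(-61, 77)) = (-29122 + 27761)/(41814 - 1*77*(-61)) = -1361/(41814 + 4697) = -1361/46511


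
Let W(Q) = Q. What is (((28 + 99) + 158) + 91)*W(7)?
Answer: 2632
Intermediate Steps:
(((28 + 99) + 158) + 91)*W(7) = (((28 + 99) + 158) + 91)*7 = ((127 + 158) + 91)*7 = (285 + 91)*7 = 376*7 = 2632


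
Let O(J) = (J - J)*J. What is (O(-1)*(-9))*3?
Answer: 0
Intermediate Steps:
O(J) = 0 (O(J) = 0*J = 0)
(O(-1)*(-9))*3 = (0*(-9))*3 = 0*3 = 0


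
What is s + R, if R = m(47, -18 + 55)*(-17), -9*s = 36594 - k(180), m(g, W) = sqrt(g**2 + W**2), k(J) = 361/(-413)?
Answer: -15113683/3717 - 17*sqrt(3578) ≈ -5083.0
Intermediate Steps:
k(J) = -361/413 (k(J) = 361*(-1/413) = -361/413)
m(g, W) = sqrt(W**2 + g**2)
s = -15113683/3717 (s = -(36594 - 1*(-361/413))/9 = -(36594 + 361/413)/9 = -1/9*15113683/413 = -15113683/3717 ≈ -4066.1)
R = -17*sqrt(3578) (R = sqrt((-18 + 55)**2 + 47**2)*(-17) = sqrt(37**2 + 2209)*(-17) = sqrt(1369 + 2209)*(-17) = sqrt(3578)*(-17) = -17*sqrt(3578) ≈ -1016.9)
s + R = -15113683/3717 - 17*sqrt(3578)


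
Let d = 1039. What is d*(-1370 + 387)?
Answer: -1021337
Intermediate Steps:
d*(-1370 + 387) = 1039*(-1370 + 387) = 1039*(-983) = -1021337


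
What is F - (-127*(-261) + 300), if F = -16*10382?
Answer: -199559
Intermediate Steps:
F = -166112
F - (-127*(-261) + 300) = -166112 - (-127*(-261) + 300) = -166112 - (33147 + 300) = -166112 - 1*33447 = -166112 - 33447 = -199559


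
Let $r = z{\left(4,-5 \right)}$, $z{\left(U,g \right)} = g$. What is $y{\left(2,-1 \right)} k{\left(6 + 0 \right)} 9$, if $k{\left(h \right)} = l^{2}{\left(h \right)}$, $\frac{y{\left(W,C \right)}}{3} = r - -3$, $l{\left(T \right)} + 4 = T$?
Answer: $-216$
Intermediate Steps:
$r = -5$
$l{\left(T \right)} = -4 + T$
$y{\left(W,C \right)} = -6$ ($y{\left(W,C \right)} = 3 \left(-5 - -3\right) = 3 \left(-5 + 3\right) = 3 \left(-2\right) = -6$)
$k{\left(h \right)} = \left(-4 + h\right)^{2}$
$y{\left(2,-1 \right)} k{\left(6 + 0 \right)} 9 = - 6 \left(-4 + \left(6 + 0\right)\right)^{2} \cdot 9 = - 6 \left(-4 + 6\right)^{2} \cdot 9 = - 6 \cdot 2^{2} \cdot 9 = \left(-6\right) 4 \cdot 9 = \left(-24\right) 9 = -216$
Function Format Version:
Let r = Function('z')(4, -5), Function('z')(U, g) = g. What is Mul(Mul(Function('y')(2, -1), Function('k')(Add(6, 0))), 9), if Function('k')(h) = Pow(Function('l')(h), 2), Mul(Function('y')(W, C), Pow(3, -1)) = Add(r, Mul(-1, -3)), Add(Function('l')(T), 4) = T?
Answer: -216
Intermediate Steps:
r = -5
Function('l')(T) = Add(-4, T)
Function('y')(W, C) = -6 (Function('y')(W, C) = Mul(3, Add(-5, Mul(-1, -3))) = Mul(3, Add(-5, 3)) = Mul(3, -2) = -6)
Function('k')(h) = Pow(Add(-4, h), 2)
Mul(Mul(Function('y')(2, -1), Function('k')(Add(6, 0))), 9) = Mul(Mul(-6, Pow(Add(-4, Add(6, 0)), 2)), 9) = Mul(Mul(-6, Pow(Add(-4, 6), 2)), 9) = Mul(Mul(-6, Pow(2, 2)), 9) = Mul(Mul(-6, 4), 9) = Mul(-24, 9) = -216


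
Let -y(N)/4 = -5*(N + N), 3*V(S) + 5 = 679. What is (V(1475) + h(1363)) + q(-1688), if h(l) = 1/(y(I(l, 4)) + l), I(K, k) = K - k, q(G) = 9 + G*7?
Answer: -1936207078/167169 ≈ -11582.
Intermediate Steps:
V(S) = 674/3 (V(S) = -5/3 + (⅓)*679 = -5/3 + 679/3 = 674/3)
q(G) = 9 + 7*G
y(N) = 40*N (y(N) = -(-20)*(N + N) = -(-20)*2*N = -(-40)*N = 40*N)
h(l) = 1/(-160 + 41*l) (h(l) = 1/(40*(l - 1*4) + l) = 1/(40*(l - 4) + l) = 1/(40*(-4 + l) + l) = 1/((-160 + 40*l) + l) = 1/(-160 + 41*l))
(V(1475) + h(1363)) + q(-1688) = (674/3 + 1/(-160 + 41*1363)) + (9 + 7*(-1688)) = (674/3 + 1/(-160 + 55883)) + (9 - 11816) = (674/3 + 1/55723) - 11807 = 37557305/167169 - 11807 = -1936207078/167169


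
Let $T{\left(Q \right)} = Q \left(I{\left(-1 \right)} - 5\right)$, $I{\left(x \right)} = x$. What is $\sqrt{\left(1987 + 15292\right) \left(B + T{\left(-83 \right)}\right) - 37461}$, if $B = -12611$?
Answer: $2 i \sqrt{52334497} \approx 14469.0 i$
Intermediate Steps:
$T{\left(Q \right)} = - 6 Q$ ($T{\left(Q \right)} = Q \left(-1 - 5\right) = Q \left(-6\right) = - 6 Q$)
$\sqrt{\left(1987 + 15292\right) \left(B + T{\left(-83 \right)}\right) - 37461} = \sqrt{\left(1987 + 15292\right) \left(-12611 - -498\right) - 37461} = \sqrt{17279 \left(-12611 + 498\right) - 37461} = \sqrt{17279 \left(-12113\right) - 37461} = \sqrt{-209300527 - 37461} = \sqrt{-209337988} = 2 i \sqrt{52334497}$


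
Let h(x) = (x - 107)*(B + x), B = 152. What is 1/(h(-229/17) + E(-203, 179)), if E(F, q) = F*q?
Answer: -289/15324433 ≈ -1.8859e-5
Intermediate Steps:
h(x) = (-107 + x)*(152 + x) (h(x) = (x - 107)*(152 + x) = (-107 + x)*(152 + x))
1/(h(-229/17) + E(-203, 179)) = 1/((-16264 + (-229/17)² + 45*(-229/17)) - 203*179) = 1/((-16264 + (-229*1/17)² + 45*(-229*1/17)) - 36337) = 1/((-16264 + (-229/17)² + 45*(-229/17)) - 36337) = 1/((-16264 + 52441/289 - 10305/17) - 36337) = 1/(-4823040/289 - 36337) = 1/(-15324433/289) = -289/15324433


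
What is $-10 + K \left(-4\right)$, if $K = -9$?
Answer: $26$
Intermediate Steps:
$-10 + K \left(-4\right) = -10 - -36 = -10 + 36 = 26$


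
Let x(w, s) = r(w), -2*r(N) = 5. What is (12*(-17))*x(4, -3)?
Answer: 510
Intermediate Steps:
r(N) = -5/2 (r(N) = -½*5 = -5/2)
x(w, s) = -5/2
(12*(-17))*x(4, -3) = (12*(-17))*(-5/2) = -204*(-5/2) = 510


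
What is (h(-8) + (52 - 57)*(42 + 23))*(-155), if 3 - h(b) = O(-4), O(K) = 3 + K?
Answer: 49755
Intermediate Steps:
h(b) = 4 (h(b) = 3 - (3 - 4) = 3 - 1*(-1) = 3 + 1 = 4)
(h(-8) + (52 - 57)*(42 + 23))*(-155) = (4 + (52 - 57)*(42 + 23))*(-155) = (4 - 5*65)*(-155) = (4 - 325)*(-155) = -321*(-155) = 49755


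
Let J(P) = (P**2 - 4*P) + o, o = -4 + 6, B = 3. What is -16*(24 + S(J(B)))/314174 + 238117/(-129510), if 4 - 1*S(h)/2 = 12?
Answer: -37413373819/20344337370 ≈ -1.8390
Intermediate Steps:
o = 2
J(P) = 2 + P**2 - 4*P (J(P) = (P**2 - 4*P) + 2 = 2 + P**2 - 4*P)
S(h) = -16 (S(h) = 8 - 2*12 = 8 - 24 = -16)
-16*(24 + S(J(B)))/314174 + 238117/(-129510) = -16*(24 - 16)/314174 + 238117/(-129510) = -16*8*(1/314174) + 238117*(-1/129510) = -128*1/314174 - 238117/129510 = -64/157087 - 238117/129510 = -37413373819/20344337370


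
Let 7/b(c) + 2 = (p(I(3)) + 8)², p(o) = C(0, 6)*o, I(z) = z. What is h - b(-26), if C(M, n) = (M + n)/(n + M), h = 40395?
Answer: 686714/17 ≈ 40395.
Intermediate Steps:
C(M, n) = 1 (C(M, n) = (M + n)/(M + n) = 1)
p(o) = o (p(o) = 1*o = o)
b(c) = 1/17 (b(c) = 7/(-2 + (3 + 8)²) = 7/(-2 + 11²) = 7/(-2 + 121) = 7/119 = 7*(1/119) = 1/17)
h - b(-26) = 40395 - 1*1/17 = 40395 - 1/17 = 686714/17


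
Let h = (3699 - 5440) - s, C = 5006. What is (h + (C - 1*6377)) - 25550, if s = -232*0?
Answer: -28662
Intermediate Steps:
s = 0
h = -1741 (h = (3699 - 5440) - 1*0 = -1741 + 0 = -1741)
(h + (C - 1*6377)) - 25550 = (-1741 + (5006 - 1*6377)) - 25550 = (-1741 + (5006 - 6377)) - 25550 = (-1741 - 1371) - 25550 = -3112 - 25550 = -28662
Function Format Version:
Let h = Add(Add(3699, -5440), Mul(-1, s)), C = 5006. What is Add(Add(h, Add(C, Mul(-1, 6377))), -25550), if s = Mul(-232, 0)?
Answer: -28662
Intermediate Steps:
s = 0
h = -1741 (h = Add(Add(3699, -5440), Mul(-1, 0)) = Add(-1741, 0) = -1741)
Add(Add(h, Add(C, Mul(-1, 6377))), -25550) = Add(Add(-1741, Add(5006, Mul(-1, 6377))), -25550) = Add(Add(-1741, Add(5006, -6377)), -25550) = Add(Add(-1741, -1371), -25550) = Add(-3112, -25550) = -28662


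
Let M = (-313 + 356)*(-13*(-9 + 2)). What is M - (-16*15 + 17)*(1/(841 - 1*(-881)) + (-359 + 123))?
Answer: -83887007/1722 ≈ -48715.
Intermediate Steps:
M = 3913 (M = 43*(-13*(-7)) = 43*91 = 3913)
M - (-16*15 + 17)*(1/(841 - 1*(-881)) + (-359 + 123)) = 3913 - (-16*15 + 17)*(1/(841 - 1*(-881)) + (-359 + 123)) = 3913 - (-240 + 17)*(1/(841 + 881) - 236) = 3913 - (-223)*(1/1722 - 236) = 3913 - (-223)*(-406391)/1722 = 3913 - 1*90625193/1722 = 3913 - 90625193/1722 = -83887007/1722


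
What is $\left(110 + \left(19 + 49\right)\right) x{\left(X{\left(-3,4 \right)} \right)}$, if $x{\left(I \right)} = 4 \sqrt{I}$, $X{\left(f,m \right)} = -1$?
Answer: $712 i \approx 712.0 i$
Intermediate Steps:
$\left(110 + \left(19 + 49\right)\right) x{\left(X{\left(-3,4 \right)} \right)} = \left(110 + \left(19 + 49\right)\right) 4 \sqrt{-1} = \left(110 + 68\right) 4 i = 178 \cdot 4 i = 712 i$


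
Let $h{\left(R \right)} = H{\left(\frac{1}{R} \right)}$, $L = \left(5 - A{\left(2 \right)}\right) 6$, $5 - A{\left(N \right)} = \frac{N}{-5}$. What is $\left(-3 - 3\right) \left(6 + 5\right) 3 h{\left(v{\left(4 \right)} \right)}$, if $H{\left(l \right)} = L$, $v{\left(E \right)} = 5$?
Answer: $\frac{2376}{5} \approx 475.2$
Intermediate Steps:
$A{\left(N \right)} = 5 + \frac{N}{5}$ ($A{\left(N \right)} = 5 - \frac{N}{-5} = 5 - N \left(- \frac{1}{5}\right) = 5 - - \frac{N}{5} = 5 + \frac{N}{5}$)
$L = - \frac{12}{5}$ ($L = \left(5 - \left(5 + \frac{1}{5} \cdot 2\right)\right) 6 = \left(5 - \left(5 + \frac{2}{5}\right)\right) 6 = \left(5 - \frac{27}{5}\right) 6 = \left(- \frac{2}{5}\right) 6 = - \frac{12}{5} \approx -2.4$)
$H{\left(l \right)} = - \frac{12}{5}$
$h{\left(R \right)} = - \frac{12}{5}$
$\left(-3 - 3\right) \left(6 + 5\right) 3 h{\left(v{\left(4 \right)} \right)} = \left(-3 - 3\right) \left(6 + 5\right) 3 \left(- \frac{12}{5}\right) = \left(-6\right) 11 \cdot 3 \left(- \frac{12}{5}\right) = \left(-66\right) 3 \left(- \frac{12}{5}\right) = \left(-198\right) \left(- \frac{12}{5}\right) = \frac{2376}{5}$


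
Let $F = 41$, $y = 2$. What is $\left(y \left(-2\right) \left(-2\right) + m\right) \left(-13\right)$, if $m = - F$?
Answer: $429$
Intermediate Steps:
$m = -41$ ($m = \left(-1\right) 41 = -41$)
$\left(y \left(-2\right) \left(-2\right) + m\right) \left(-13\right) = \left(2 \left(-2\right) \left(-2\right) - 41\right) \left(-13\right) = \left(\left(-4\right) \left(-2\right) - 41\right) \left(-13\right) = \left(8 - 41\right) \left(-13\right) = \left(-33\right) \left(-13\right) = 429$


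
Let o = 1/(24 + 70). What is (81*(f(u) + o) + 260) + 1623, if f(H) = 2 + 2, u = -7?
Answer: 207539/94 ≈ 2207.9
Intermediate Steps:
f(H) = 4
o = 1/94 ≈ 0.010638
(81*(f(u) + o) + 260) + 1623 = (81*(4 + 1/94) + 260) + 1623 = (81*(377/94) + 260) + 1623 = (30537/94 + 260) + 1623 = 54977/94 + 1623 = 207539/94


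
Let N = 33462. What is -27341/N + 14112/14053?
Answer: 6768667/36172422 ≈ 0.18712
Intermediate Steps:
-27341/N + 14112/14053 = -27341/33462 + 14112/14053 = 6768667/36172422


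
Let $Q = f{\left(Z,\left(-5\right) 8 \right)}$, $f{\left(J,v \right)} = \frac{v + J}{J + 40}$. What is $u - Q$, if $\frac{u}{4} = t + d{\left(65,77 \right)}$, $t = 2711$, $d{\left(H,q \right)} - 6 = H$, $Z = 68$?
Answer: $\frac{300449}{27} \approx 11128.0$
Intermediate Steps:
$d{\left(H,q \right)} = 6 + H$
$f{\left(J,v \right)} = \frac{J + v}{40 + J}$
$Q = \frac{7}{27}$ ($Q = \frac{68 - 40}{40 + 68} = \frac{68 - 40}{108} = \frac{1}{108} \cdot 28 = \frac{7}{27} \approx 0.25926$)
$u = 11128$ ($u = 4 \left(2711 + \left(6 + 65\right)\right) = 4 \left(2711 + 71\right) = 4 \cdot 2782 = 11128$)
$u - Q = 11128 - \frac{7}{27} = \frac{300449}{27}$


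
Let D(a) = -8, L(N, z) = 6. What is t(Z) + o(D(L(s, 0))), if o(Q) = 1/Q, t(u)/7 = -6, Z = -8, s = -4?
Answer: -337/8 ≈ -42.125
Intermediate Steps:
t(u) = -42 (t(u) = 7*(-6) = -42)
t(Z) + o(D(L(s, 0))) = -42 + 1/(-8) = -42 - 1/8 = -337/8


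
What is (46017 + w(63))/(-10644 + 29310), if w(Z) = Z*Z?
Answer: 2777/1037 ≈ 2.6779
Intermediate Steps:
w(Z) = Z²
(46017 + w(63))/(-10644 + 29310) = (46017 + 63²)/(-10644 + 29310) = (46017 + 3969)/18666 = 49986*(1/18666) = 2777/1037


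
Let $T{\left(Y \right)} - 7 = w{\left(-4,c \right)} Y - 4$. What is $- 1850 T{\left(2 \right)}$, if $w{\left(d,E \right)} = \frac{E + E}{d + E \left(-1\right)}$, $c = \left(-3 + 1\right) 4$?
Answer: $9250$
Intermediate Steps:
$c = -8$ ($c = \left(-2\right) 4 = -8$)
$w{\left(d,E \right)} = \frac{2 E}{d - E}$
$T{\left(Y \right)} = 3 - 4 Y$ ($T{\left(Y \right)} = 7 + \left(2 \left(-8\right) \frac{1}{-4 - -8} Y - 4\right) = 7 + \left(2 \left(-8\right) \frac{1}{-4 + 8} Y - 4\right) = 7 + \left(2 \left(-8\right) \frac{1}{4} Y - 4\right) = 7 - \left(4 + 4 Y\right) = 3 - 4 Y$)
$- 1850 T{\left(2 \right)} = - 1850 \left(3 - 8\right) = \left(-1850\right) \left(-5\right) = 9250$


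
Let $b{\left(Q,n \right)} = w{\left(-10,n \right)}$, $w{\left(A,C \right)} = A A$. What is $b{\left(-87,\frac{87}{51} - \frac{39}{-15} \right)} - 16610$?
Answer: $-16510$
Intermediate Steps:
$w{\left(A,C \right)} = A^{2}$
$b{\left(Q,n \right)} = 100$ ($b{\left(Q,n \right)} = \left(-10\right)^{2} = 100$)
$b{\left(-87,\frac{87}{51} - \frac{39}{-15} \right)} - 16610 = 100 - 16610 = -16510$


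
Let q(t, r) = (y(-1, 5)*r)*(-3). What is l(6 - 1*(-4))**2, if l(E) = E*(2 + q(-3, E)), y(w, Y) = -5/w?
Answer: 2190400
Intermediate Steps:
q(t, r) = -15*r (q(t, r) = ((-5/(-1))*r)*(-3) = ((-5*(-1))*r)*(-3) = (5*r)*(-3) = -15*r)
l(E) = E*(2 - 15*E)
l(6 - 1*(-4))**2 = ((6 - 1*(-4))*(2 - 15*(6 - 1*(-4))))**2 = ((6 + 4)*(2 - 15*(6 + 4)))**2 = (10*(2 - 15*10))**2 = (10*(2 - 150))**2 = (10*(-148))**2 = (-1480)**2 = 2190400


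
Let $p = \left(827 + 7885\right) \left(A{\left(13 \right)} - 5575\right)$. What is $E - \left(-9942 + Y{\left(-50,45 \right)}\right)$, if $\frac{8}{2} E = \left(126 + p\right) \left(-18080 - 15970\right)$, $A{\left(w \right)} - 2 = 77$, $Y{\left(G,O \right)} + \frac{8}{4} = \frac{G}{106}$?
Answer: $\frac{21602123919782}{53} \approx 4.0759 \cdot 10^{11}$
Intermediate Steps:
$Y{\left(G,O \right)} = -2 + \frac{G}{106}$
$A{\left(w \right)} = 79$ ($A{\left(w \right)} = 2 + 77 = 79$)
$p = -47881152$ ($p = \left(827 + 7885\right) \left(79 - 5575\right) = 8712 \left(-5496\right) = -47881152$)
$E = 407587233825$ ($E = \frac{\left(126 - 47881152\right) \left(-18080 - 15970\right)}{4} = \frac{\left(-47881026\right) \left(-34050\right)}{4} = \frac{1}{4} \cdot 1630348935300 = 407587233825$)
$E - \left(-9942 + Y{\left(-50,45 \right)}\right) = 407587233825 - \left(-9942 + \left(-2 + \frac{1}{106} \left(-50\right)\right)\right) = 407587233825 - \left(-9942 - \frac{131}{53}\right) = 407587233825 - - \frac{527057}{53} = 407587233825 + \frac{527057}{53} = \frac{21602123919782}{53}$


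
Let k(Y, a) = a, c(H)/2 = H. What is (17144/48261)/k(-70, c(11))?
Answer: 8572/530871 ≈ 0.016147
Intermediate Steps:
c(H) = 2*H
(17144/48261)/k(-70, c(11)) = (17144/48261)/((2*11)) = (17144*(1/48261))/22 = (17144/48261)*(1/22) = 8572/530871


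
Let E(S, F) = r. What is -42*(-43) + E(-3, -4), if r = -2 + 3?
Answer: 1807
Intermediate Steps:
r = 1
E(S, F) = 1
-42*(-43) + E(-3, -4) = -42*(-43) + 1 = 1806 + 1 = 1807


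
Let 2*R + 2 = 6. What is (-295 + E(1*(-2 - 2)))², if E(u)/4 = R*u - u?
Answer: 96721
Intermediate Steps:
R = 2 (R = -1 + (½)*6 = -1 + 3 = 2)
E(u) = 4*u (E(u) = 4*(2*u - u) = 4*u)
(-295 + E(1*(-2 - 2)))² = (-295 + 4*(1*(-2 - 2)))² = (-295 + 4*(1*(-4)))² = (-295 + 4*(-4))² = (-295 - 16)² = (-311)² = 96721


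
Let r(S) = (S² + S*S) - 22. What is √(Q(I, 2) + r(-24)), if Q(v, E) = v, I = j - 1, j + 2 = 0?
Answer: 7*√23 ≈ 33.571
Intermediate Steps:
j = -2 (j = -2 + 0 = -2)
I = -3 (I = -2 - 1 = -3)
r(S) = -22 + 2*S² (r(S) = (S² + S²) - 22 = 2*S² - 22 = -22 + 2*S²)
√(Q(I, 2) + r(-24)) = √(-3 + (-22 + 2*(-24)²)) = √(-3 + (-22 + 2*576)) = √(-3 + (-22 + 1152)) = √(-3 + 1130) = √1127 = 7*√23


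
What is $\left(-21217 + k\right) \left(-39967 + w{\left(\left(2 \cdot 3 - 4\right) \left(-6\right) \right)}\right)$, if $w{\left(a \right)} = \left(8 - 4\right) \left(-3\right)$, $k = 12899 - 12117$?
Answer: $816970865$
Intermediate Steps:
$k = 782$ ($k = 12899 - 12117 = 782$)
$w{\left(a \right)} = -12$ ($w{\left(a \right)} = 4 \left(-3\right) = -12$)
$\left(-21217 + k\right) \left(-39967 + w{\left(\left(2 \cdot 3 - 4\right) \left(-6\right) \right)}\right) = \left(-21217 + 782\right) \left(-39967 - 12\right) = \left(-20435\right) \left(-39979\right) = 816970865$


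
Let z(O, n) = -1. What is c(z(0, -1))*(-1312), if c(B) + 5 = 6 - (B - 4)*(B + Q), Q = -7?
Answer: 51168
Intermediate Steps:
c(B) = 1 - (-7 + B)*(-4 + B) (c(B) = -5 + (6 - (B - 4)*(B - 7)) = -5 + (6 - (-4 + B)*(-7 + B)) = -5 + (6 - (-7 + B)*(-4 + B)) = 1 - (-7 + B)*(-4 + B))
c(z(0, -1))*(-1312) = (-27 - 1*(-1)² + 11*(-1))*(-1312) = (-27 - 1*1 - 11)*(-1312) = (-27 - 1 - 11)*(-1312) = -39*(-1312) = 51168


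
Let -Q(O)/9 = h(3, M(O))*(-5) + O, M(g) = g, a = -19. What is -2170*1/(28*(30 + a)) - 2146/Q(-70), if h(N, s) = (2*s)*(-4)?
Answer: -2025431/284130 ≈ -7.1285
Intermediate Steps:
h(N, s) = -8*s
Q(O) = -369*O (Q(O) = -9*(-8*O*(-5) + O) = -9*(40*O + O) = -369*O)
-2170*1/(28*(30 + a)) - 2146/Q(-70) = -2170*1/(28*(30 - 19)) - 2146/((-369*(-70))) = -2170/(28*11) - 2146/25830 = -2170/308 - 2146*1/25830 = -2170*1/308 - 1073/12915 = -155/22 - 1073/12915 = -2025431/284130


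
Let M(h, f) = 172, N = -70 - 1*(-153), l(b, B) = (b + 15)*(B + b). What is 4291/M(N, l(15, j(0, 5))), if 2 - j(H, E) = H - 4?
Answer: 4291/172 ≈ 24.948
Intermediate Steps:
j(H, E) = 6 - H (j(H, E) = 2 - (H - 4) = 2 - (-4 + H) = 2 + (4 - H) = 6 - H)
l(b, B) = (15 + b)*(B + b)
N = 83 (N = -70 + 153 = 83)
4291/M(N, l(15, j(0, 5))) = 4291/172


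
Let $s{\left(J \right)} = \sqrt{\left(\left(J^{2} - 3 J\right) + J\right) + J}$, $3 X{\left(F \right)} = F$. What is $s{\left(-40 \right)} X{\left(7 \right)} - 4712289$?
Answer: $-4712289 + \frac{14 \sqrt{410}}{3} \approx -4.7122 \cdot 10^{6}$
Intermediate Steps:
$X{\left(F \right)} = \frac{F}{3}$
$s{\left(J \right)} = \sqrt{J^{2} - J}$ ($s{\left(J \right)} = \sqrt{\left(J^{2} - 2 J\right) + J} = \sqrt{J^{2} - J}$)
$s{\left(-40 \right)} X{\left(7 \right)} - 4712289 = \sqrt{- 40 \left(-1 - 40\right)} \frac{1}{3} \cdot 7 - 4712289 = \sqrt{\left(-40\right) \left(-41\right)} \frac{7}{3} - 4712289 = \sqrt{1640} \cdot \frac{7}{3} - 4712289 = 2 \sqrt{410} \cdot \frac{7}{3} - 4712289 = \frac{14 \sqrt{410}}{3} - 4712289 = -4712289 + \frac{14 \sqrt{410}}{3}$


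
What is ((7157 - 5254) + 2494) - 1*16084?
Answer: -11687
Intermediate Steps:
((7157 - 5254) + 2494) - 1*16084 = (1903 + 2494) - 16084 = 4397 - 16084 = -11687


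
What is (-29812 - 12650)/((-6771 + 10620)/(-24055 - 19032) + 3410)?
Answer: -1829560194/146922821 ≈ -12.453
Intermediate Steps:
(-29812 - 12650)/((-6771 + 10620)/(-24055 - 19032) + 3410) = -42462/(3849/(-43087) + 3410) = -42462/(3849*(-1/43087) + 3410) = -42462/(-3849/43087 + 3410) = -42462/146922821/43087 = -42462*43087/146922821 = -1829560194/146922821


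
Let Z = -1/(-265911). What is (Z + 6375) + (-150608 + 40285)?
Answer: -27640916627/265911 ≈ -1.0395e+5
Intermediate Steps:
Z = 1/265911 (Z = -1*(-1/265911) = 1/265911 ≈ 3.7607e-6)
(Z + 6375) + (-150608 + 40285) = (1/265911 + 6375) + (-150608 + 40285) = 1695182626/265911 - 110323 = -27640916627/265911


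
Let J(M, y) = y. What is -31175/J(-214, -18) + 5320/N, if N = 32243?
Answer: 52909015/30546 ≈ 1732.1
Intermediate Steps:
-31175/J(-214, -18) + 5320/N = -31175/(-18) + 5320/32243 = -31175*(-1/18) + 5320*(1/32243) = 31175/18 + 280/1697 = 52909015/30546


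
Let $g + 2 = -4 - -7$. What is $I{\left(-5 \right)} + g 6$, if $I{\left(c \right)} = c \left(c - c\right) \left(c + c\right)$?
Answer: $6$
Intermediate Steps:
$g = 1$ ($g = -2 - -3 = -2 + \left(-4 + 7\right) = -2 + 3 = 1$)
$I{\left(c \right)} = 0$ ($I{\left(c \right)} = c 0 \cdot 2 c = c 0 = 0$)
$I{\left(-5 \right)} + g 6 = 0 + 1 \cdot 6 = 0 + 6 = 6$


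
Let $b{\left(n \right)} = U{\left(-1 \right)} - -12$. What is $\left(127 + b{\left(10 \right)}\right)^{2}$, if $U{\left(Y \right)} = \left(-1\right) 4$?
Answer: $18225$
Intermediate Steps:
$U{\left(Y \right)} = -4$
$b{\left(n \right)} = 8$ ($b{\left(n \right)} = -4 - -12 = -4 + 12 = 8$)
$\left(127 + b{\left(10 \right)}\right)^{2} = \left(127 + 8\right)^{2} = 135^{2} = 18225$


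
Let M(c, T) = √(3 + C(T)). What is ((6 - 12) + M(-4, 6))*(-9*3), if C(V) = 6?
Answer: 81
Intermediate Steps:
M(c, T) = 3 (M(c, T) = √(3 + 6) = √9 = 3)
((6 - 12) + M(-4, 6))*(-9*3) = ((6 - 12) + 3)*(-9*3) = (-6 + 3)*(-27) = -3*(-27) = 81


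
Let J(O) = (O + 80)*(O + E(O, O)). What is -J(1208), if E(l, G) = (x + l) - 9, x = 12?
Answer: -3115672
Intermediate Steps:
E(l, G) = 3 + l (E(l, G) = (12 + l) - 9 = 3 + l)
J(O) = (3 + 2*O)*(80 + O) (J(O) = (O + 80)*(O + (3 + O)) = (80 + O)*(3 + 2*O) = (3 + 2*O)*(80 + O))
-J(1208) = -(240 + 2*1208**2 + 163*1208) = -(240 + 2*1459264 + 196904) = -(240 + 2918528 + 196904) = -1*3115672 = -3115672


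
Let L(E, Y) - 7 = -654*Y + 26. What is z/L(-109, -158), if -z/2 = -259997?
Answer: 519994/103365 ≈ 5.0307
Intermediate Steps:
z = 519994 (z = -2*(-259997) = 519994)
L(E, Y) = 33 - 654*Y (L(E, Y) = 7 + (-654*Y + 26) = 7 + (26 - 654*Y) = 33 - 654*Y)
z/L(-109, -158) = 519994/(33 - 654*(-158)) = 519994/(33 + 103332) = 519994/103365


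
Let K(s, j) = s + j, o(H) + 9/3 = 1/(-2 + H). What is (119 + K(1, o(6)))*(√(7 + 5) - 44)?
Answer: -5159 + 469*√3/2 ≈ -4752.8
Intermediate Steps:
o(H) = -3 + 1/(-2 + H)
K(s, j) = j + s
(119 + K(1, o(6)))*(√(7 + 5) - 44) = (119 + ((7 - 3*6)/(-2 + 6) + 1))*(√(7 + 5) - 44) = (119 + ((7 - 18)/4 + 1))*(√12 - 44) = (119 + ((¼)*(-11) + 1))*(2*√3 - 44) = (119 + (-11/4 + 1))*(-44 + 2*√3) = (119 - 7/4)*(-44 + 2*√3) = 469*(-44 + 2*√3)/4 = -5159 + 469*√3/2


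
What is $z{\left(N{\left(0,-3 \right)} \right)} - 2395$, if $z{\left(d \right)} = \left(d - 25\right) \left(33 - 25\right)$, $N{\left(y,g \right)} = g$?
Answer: $-2619$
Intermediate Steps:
$z{\left(d \right)} = -200 + 8 d$ ($z{\left(d \right)} = \left(-25 + d\right) 8 = -200 + 8 d$)
$z{\left(N{\left(0,-3 \right)} \right)} - 2395 = \left(-200 + 8 \left(-3\right)\right) - 2395 = \left(-200 - 24\right) - 2395 = -224 - 2395 = -2619$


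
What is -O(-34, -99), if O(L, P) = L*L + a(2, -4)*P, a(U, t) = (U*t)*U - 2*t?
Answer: -1948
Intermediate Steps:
a(U, t) = -2*t + t*U**2 (a(U, t) = t*U**2 - 2*t = -2*t + t*U**2)
O(L, P) = L**2 - 8*P (O(L, P) = L*L + (-4*(-2 + 2**2))*P = L**2 + (-4*(-2 + 4))*P = L**2 + (-4*2)*P = L**2 - 8*P)
-O(-34, -99) = -((-34)**2 - 8*(-99)) = -(1156 + 792) = -1*1948 = -1948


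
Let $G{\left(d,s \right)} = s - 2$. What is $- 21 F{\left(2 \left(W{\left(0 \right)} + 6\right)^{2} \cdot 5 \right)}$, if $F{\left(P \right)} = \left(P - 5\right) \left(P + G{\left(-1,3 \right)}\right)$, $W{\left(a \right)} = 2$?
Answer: $-8547735$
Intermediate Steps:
$G{\left(d,s \right)} = -2 + s$ ($G{\left(d,s \right)} = s - 2 = -2 + s$)
$F{\left(P \right)} = \left(1 + P\right) \left(-5 + P\right)$ ($F{\left(P \right)} = \left(P - 5\right) \left(P + \left(-2 + 3\right)\right) = \left(-5 + P\right) \left(P + 1\right) = \left(-5 + P\right) \left(1 + P\right) = \left(1 + P\right) \left(-5 + P\right)$)
$- 21 F{\left(2 \left(W{\left(0 \right)} + 6\right)^{2} \cdot 5 \right)} = - 21 \left(-5 + \left(2 \left(2 + 6\right)^{2} \cdot 5\right)^{2} - 4 \cdot 2 \left(2 + 6\right)^{2} \cdot 5\right) = - 21 \left(-5 + \left(2 \cdot 8^{2} \cdot 5\right)^{2} - 4 \cdot 2 \cdot 8^{2} \cdot 5\right) = - 21 \left(-5 + \left(2 \cdot 64 \cdot 5\right)^{2} - 4 \cdot 2 \cdot 64 \cdot 5\right) = - 21 \left(-5 + \left(128 \cdot 5\right)^{2} - 4 \cdot 128 \cdot 5\right) = - 21 \left(-5 + 640^{2} - 2560\right) = - 21 \left(-5 + 409600 - 2560\right) = \left(-21\right) 407035 = -8547735$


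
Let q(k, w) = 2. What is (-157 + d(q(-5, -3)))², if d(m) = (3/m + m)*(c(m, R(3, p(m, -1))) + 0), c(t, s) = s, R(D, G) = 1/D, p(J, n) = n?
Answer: 874225/36 ≈ 24284.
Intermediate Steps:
d(m) = 1/m + m/3 (d(m) = (3/m + m)*(1/3 + 0) = (m + 3/m)*(⅓ + 0) = (m + 3/m)*(⅓) = 1/m + m/3)
(-157 + d(q(-5, -3)))² = (-157 + (1/2 + (⅓)*2))² = (-157 + (½ + ⅔))² = (-157 + 7/6)² = (-935/6)² = 874225/36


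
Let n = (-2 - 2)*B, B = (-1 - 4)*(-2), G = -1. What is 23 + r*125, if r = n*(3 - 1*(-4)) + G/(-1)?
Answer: -34852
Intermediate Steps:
B = 10 (B = -5*(-2) = 10)
n = -40 (n = (-2 - 2)*10 = -4*10 = -40)
r = -279 (r = -40*(3 - 1*(-4)) - 1/(-1) = -40*(3 + 4) - 1*(-1) = -40*7 + 1 = -280 + 1 = -279)
23 + r*125 = 23 - 279*125 = 23 - 34875 = -34852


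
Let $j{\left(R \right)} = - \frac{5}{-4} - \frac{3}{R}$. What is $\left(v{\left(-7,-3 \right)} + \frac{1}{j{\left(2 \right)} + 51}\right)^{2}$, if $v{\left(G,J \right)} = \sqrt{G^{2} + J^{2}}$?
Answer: $\frac{2390138}{41209} + \frac{8 \sqrt{58}}{203} \approx 58.301$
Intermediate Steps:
$j{\left(R \right)} = \frac{5}{4} - \frac{3}{R}$ ($j{\left(R \right)} = \left(-5\right) \left(- \frac{1}{4}\right) - \frac{3}{R} = \frac{5}{4} - \frac{3}{R}$)
$\left(v{\left(-7,-3 \right)} + \frac{1}{j{\left(2 \right)} + 51}\right)^{2} = \left(\sqrt{\left(-7\right)^{2} + \left(-3\right)^{2}} + \frac{1}{\left(\frac{5}{4} - \frac{3}{2}\right) + 51}\right)^{2} = \left(\sqrt{49 + 9} + \frac{1}{\left(\frac{5}{4} - \frac{3}{2}\right) + 51}\right)^{2} = \left(\sqrt{58} + \frac{1}{\left(\frac{5}{4} - \frac{3}{2}\right) + 51}\right)^{2} = \left(\sqrt{58} + \frac{1}{- \frac{1}{4} + 51}\right)^{2} = \left(\sqrt{58} + \frac{1}{\frac{203}{4}}\right)^{2} = \left(\sqrt{58} + \frac{4}{203}\right)^{2} = \left(\frac{4}{203} + \sqrt{58}\right)^{2}$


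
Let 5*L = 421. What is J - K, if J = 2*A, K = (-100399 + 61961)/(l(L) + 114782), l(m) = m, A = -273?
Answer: -313392536/574331 ≈ -545.67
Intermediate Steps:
L = 421/5 (L = (⅕)*421 = 421/5 ≈ 84.200)
K = -192190/574331 (K = (-100399 + 61961)/(421/5 + 114782) = -38438/574331/5 = -38438*5/574331 = -192190/574331 ≈ -0.33463)
J = -546 (J = 2*(-273) = -546)
J - K = -546 - 1*(-192190/574331) = -546 + 192190/574331 = -313392536/574331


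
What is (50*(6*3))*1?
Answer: 900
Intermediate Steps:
(50*(6*3))*1 = (50*18)*1 = 900*1 = 900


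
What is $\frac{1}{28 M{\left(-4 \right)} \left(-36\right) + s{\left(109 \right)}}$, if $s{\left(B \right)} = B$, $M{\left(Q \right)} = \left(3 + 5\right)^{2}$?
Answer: $- \frac{1}{64403} \approx -1.5527 \cdot 10^{-5}$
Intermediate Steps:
$M{\left(Q \right)} = 64$ ($M{\left(Q \right)} = 8^{2} = 64$)
$\frac{1}{28 M{\left(-4 \right)} \left(-36\right) + s{\left(109 \right)}} = \frac{1}{28 \cdot 64 \left(-36\right) + 109} = \frac{1}{1792 \left(-36\right) + 109} = \frac{1}{-64512 + 109} = \frac{1}{-64403} = - \frac{1}{64403}$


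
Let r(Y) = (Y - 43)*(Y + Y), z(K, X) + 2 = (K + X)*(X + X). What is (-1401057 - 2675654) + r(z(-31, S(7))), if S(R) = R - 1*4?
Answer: -4004291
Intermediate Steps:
S(R) = -4 + R (S(R) = R - 4 = -4 + R)
z(K, X) = -2 + 2*X*(K + X) (z(K, X) = -2 + (K + X)*(X + X) = -2 + (K + X)*(2*X) = -2 + 2*X*(K + X))
r(Y) = 2*Y*(-43 + Y) (r(Y) = (-43 + Y)*(2*Y) = 2*Y*(-43 + Y))
(-1401057 - 2675654) + r(z(-31, S(7))) = (-1401057 - 2675654) + 2*(-2 + 2*(-4 + 7)**2 + 2*(-31)*(-4 + 7))*(-43 + (-2 + 2*(-4 + 7)**2 + 2*(-31)*(-4 + 7))) = -4076711 + 2*(-2 + 2*3**2 + 2*(-31)*3)*(-43 + (-2 + 2*3**2 + 2*(-31)*3)) = -4076711 + 2*(-2 + 2*9 - 186)*(-43 + (-2 + 2*9 - 186)) = -4076711 + 2*(-2 + 18 - 186)*(-43 + (-2 + 18 - 186)) = -4076711 + 2*(-170)*(-43 - 170) = -4076711 + 2*(-170)*(-213) = -4076711 + 72420 = -4004291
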